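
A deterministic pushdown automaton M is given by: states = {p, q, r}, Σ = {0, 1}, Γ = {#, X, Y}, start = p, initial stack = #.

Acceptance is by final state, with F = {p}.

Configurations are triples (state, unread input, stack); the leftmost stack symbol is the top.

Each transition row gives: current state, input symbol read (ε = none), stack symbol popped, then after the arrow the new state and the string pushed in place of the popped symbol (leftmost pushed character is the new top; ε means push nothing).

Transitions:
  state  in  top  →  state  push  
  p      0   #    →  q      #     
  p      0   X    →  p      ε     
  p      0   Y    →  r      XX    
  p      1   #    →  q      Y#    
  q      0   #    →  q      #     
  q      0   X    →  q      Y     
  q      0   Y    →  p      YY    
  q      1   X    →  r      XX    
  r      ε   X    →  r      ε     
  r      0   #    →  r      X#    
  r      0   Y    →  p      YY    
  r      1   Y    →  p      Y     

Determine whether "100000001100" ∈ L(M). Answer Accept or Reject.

(p, 100000001100, #)
  read 1, top #: go to q, push Y# → (q, 00000001100, Y#)
  read 0, top Y: go to p, push YY → (p, 0000001100, YY#)
  read 0, top Y: go to r, push XX → (r, 000001100, XXY#)
  ε-move, top X: go to r, push ε → (r, 000001100, XY#)
  ε-move, top X: go to r, push ε → (r, 000001100, Y#)
  read 0, top Y: go to p, push YY → (p, 00001100, YY#)
  read 0, top Y: go to r, push XX → (r, 0001100, XXY#)
  ε-move, top X: go to r, push ε → (r, 0001100, XY#)
  ε-move, top X: go to r, push ε → (r, 0001100, Y#)
  read 0, top Y: go to p, push YY → (p, 001100, YY#)
  read 0, top Y: go to r, push XX → (r, 01100, XXY#)
  ε-move, top X: go to r, push ε → (r, 01100, XY#)
  ε-move, top X: go to r, push ε → (r, 01100, Y#)
  read 0, top Y: go to p, push YY → (p, 1100, YY#)
No transition applies at (p, 1100, YY#); input not fully consumed.

Reject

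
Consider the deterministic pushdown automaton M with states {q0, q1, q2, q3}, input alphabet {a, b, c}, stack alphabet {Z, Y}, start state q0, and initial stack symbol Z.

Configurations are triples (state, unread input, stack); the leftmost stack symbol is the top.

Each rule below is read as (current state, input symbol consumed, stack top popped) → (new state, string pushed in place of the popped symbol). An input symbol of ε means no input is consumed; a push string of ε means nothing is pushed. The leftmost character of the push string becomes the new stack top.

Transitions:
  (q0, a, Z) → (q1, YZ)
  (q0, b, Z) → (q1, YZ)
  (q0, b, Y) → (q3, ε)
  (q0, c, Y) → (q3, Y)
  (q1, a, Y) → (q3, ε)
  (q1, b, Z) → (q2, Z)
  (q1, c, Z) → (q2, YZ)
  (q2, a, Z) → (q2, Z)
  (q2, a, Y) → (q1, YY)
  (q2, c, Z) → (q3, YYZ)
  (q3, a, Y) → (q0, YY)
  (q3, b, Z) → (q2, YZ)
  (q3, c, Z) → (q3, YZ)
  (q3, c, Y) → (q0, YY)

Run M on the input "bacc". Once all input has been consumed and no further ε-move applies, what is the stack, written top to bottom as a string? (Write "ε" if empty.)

YYZ

(q0, bacc, Z) ⊢ (q1, acc, YZ) ⊢ (q3, cc, Z) ⊢ (q3, c, YZ) ⊢ (q0, ε, YYZ)
All input consumed in state q0 with stack YYZ.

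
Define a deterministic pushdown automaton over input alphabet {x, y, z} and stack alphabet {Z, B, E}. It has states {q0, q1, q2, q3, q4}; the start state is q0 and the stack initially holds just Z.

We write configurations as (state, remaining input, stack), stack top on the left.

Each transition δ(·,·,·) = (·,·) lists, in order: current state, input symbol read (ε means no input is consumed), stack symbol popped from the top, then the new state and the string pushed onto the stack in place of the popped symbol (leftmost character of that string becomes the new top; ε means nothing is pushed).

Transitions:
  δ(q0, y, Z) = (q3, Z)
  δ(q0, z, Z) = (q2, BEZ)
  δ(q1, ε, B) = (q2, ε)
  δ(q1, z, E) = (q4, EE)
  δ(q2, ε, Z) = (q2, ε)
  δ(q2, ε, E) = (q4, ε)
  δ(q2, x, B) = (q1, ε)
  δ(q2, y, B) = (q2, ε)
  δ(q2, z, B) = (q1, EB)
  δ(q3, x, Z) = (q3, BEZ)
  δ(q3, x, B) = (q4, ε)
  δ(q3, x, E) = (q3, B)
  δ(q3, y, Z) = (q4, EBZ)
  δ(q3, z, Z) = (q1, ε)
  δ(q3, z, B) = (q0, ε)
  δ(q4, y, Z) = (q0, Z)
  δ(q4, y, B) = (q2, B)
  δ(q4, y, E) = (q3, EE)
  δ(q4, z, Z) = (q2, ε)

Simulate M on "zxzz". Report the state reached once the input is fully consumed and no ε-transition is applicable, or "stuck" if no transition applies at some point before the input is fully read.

stuck

(q0, zxzz, Z)
  read z, top Z: go to q2, push BEZ → (q2, xzz, BEZ)
  read x, top B: go to q1, push ε → (q1, zz, EZ)
  read z, top E: go to q4, push EE → (q4, z, EEZ)
No transition for (q4, z, top E); M blocks with input z remaining.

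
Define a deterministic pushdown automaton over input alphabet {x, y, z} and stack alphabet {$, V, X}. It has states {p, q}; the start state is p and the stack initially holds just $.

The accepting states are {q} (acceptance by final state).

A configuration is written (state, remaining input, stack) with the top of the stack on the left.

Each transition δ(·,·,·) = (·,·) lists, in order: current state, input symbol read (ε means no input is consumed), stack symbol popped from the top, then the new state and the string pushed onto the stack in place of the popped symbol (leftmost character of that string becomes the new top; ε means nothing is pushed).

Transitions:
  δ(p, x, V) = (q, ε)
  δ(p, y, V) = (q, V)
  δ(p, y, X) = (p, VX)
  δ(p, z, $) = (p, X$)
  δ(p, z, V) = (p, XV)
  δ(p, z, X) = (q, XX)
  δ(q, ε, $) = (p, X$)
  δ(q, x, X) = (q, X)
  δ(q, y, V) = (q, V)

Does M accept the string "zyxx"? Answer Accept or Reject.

Accept

(p, zyxx, $)
  read z, top $: go to p, push X$ → (p, yxx, X$)
  read y, top X: go to p, push VX → (p, xx, VX$)
  read x, top V: go to q, push ε → (q, x, X$)
  read x, top X: go to q, push X → (q, ε, X$)
All input consumed; state q ∈ F.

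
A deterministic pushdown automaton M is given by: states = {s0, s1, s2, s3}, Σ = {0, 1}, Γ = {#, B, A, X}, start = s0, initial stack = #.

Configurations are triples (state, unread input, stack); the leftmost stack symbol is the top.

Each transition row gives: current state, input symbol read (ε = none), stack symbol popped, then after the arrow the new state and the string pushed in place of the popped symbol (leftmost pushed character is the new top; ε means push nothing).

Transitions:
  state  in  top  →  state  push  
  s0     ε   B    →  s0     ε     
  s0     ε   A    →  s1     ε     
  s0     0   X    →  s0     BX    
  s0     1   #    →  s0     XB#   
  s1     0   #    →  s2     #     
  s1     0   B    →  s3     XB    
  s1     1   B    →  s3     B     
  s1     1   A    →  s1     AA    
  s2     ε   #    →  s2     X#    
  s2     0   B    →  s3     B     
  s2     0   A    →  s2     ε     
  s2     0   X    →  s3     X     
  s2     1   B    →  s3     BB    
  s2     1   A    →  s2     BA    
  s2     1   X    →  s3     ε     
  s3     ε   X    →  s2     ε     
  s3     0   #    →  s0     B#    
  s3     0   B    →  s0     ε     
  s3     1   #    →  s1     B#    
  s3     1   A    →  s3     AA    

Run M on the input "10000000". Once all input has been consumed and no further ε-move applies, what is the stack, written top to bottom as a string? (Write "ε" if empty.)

(s0, 10000000, #)
  read 1, top #: go to s0, push XB# → (s0, 0000000, XB#)
  read 0, top X: go to s0, push BX → (s0, 000000, BXB#)
  ε-move, top B: go to s0, push ε → (s0, 000000, XB#)
  read 0, top X: go to s0, push BX → (s0, 00000, BXB#)
  ε-move, top B: go to s0, push ε → (s0, 00000, XB#)
  read 0, top X: go to s0, push BX → (s0, 0000, BXB#)
  ε-move, top B: go to s0, push ε → (s0, 0000, XB#)
  read 0, top X: go to s0, push BX → (s0, 000, BXB#)
  ε-move, top B: go to s0, push ε → (s0, 000, XB#)
  read 0, top X: go to s0, push BX → (s0, 00, BXB#)
  ε-move, top B: go to s0, push ε → (s0, 00, XB#)
  read 0, top X: go to s0, push BX → (s0, 0, BXB#)
  ε-move, top B: go to s0, push ε → (s0, 0, XB#)
  read 0, top X: go to s0, push BX → (s0, ε, BXB#)
  ε-move, top B: go to s0, push ε → (s0, ε, XB#)
All input consumed in state s0 with stack XB#.

XB#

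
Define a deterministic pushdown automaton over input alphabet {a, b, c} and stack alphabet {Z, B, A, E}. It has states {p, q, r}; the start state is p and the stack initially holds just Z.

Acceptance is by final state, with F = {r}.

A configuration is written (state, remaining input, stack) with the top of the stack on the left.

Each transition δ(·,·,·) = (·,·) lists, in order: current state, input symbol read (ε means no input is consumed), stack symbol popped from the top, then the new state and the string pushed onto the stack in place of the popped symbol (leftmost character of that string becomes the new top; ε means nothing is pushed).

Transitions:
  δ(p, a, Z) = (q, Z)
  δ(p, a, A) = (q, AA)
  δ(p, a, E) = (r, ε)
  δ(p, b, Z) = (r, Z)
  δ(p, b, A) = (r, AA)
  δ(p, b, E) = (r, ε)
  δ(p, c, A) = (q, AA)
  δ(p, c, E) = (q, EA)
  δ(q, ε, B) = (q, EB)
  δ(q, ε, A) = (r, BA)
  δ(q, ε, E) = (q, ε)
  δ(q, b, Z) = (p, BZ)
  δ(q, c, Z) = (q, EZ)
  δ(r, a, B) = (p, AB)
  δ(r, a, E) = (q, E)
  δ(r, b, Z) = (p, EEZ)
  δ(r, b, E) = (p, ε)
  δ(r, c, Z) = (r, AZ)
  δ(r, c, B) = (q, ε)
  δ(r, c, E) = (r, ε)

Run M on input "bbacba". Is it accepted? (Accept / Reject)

Accept

(p, bbacba, Z)
  read b, top Z: go to r, push Z → (r, bacba, Z)
  read b, top Z: go to p, push EEZ → (p, acba, EEZ)
  read a, top E: go to r, push ε → (r, cba, EZ)
  read c, top E: go to r, push ε → (r, ba, Z)
  read b, top Z: go to p, push EEZ → (p, a, EEZ)
  read a, top E: go to r, push ε → (r, ε, EZ)
All input consumed; state r ∈ F.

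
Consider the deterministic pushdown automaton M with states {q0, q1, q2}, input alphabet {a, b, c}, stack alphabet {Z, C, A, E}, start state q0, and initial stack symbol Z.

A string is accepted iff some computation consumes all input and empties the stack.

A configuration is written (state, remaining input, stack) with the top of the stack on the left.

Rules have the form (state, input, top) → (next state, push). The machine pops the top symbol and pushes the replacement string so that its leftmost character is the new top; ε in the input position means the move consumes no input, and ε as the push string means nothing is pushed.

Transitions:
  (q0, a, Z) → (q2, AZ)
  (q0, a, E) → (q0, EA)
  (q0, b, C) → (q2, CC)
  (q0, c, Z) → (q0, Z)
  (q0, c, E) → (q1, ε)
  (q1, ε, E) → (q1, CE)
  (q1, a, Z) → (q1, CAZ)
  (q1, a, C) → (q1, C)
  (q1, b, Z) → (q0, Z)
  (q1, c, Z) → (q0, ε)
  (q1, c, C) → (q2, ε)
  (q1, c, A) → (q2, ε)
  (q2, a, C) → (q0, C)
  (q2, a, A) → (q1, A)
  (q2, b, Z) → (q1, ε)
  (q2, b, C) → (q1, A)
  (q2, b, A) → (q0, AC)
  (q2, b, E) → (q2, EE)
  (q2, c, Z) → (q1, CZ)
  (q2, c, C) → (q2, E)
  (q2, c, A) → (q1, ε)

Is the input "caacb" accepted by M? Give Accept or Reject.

Accept

(q0, caacb, Z)
  read c, top Z: go to q0, push Z → (q0, aacb, Z)
  read a, top Z: go to q2, push AZ → (q2, acb, AZ)
  read a, top A: go to q1, push A → (q1, cb, AZ)
  read c, top A: go to q2, push ε → (q2, b, Z)
  read b, top Z: go to q1, push ε → (q1, ε, ε)
All input consumed and the stack is empty.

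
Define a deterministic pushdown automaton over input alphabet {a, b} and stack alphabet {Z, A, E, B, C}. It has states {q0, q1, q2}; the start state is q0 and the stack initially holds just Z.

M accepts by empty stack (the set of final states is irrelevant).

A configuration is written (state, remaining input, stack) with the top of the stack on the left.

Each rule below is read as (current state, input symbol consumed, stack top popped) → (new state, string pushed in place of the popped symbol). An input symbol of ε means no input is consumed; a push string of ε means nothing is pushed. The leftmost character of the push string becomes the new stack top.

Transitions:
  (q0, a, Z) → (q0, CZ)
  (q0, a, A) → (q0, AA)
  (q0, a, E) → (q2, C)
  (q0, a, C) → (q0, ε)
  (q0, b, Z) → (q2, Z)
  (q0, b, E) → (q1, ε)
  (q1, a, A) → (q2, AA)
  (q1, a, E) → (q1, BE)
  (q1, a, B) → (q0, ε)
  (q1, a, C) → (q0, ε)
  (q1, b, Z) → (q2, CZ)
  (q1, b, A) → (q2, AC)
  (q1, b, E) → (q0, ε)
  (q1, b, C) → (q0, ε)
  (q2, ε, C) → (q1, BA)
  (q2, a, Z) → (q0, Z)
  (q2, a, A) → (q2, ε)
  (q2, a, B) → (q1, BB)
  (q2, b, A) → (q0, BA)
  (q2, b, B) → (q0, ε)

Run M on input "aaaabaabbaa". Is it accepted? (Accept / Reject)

(q0, aaaabaabbaa, Z)
  read a, top Z: go to q0, push CZ → (q0, aaabaabbaa, CZ)
  read a, top C: go to q0, push ε → (q0, aabaabbaa, Z)
  read a, top Z: go to q0, push CZ → (q0, abaabbaa, CZ)
  read a, top C: go to q0, push ε → (q0, baabbaa, Z)
  read b, top Z: go to q2, push Z → (q2, aabbaa, Z)
  read a, top Z: go to q0, push Z → (q0, abbaa, Z)
  read a, top Z: go to q0, push CZ → (q0, bbaa, CZ)
No transition applies at (q0, bbaa, CZ); input not fully consumed.

Reject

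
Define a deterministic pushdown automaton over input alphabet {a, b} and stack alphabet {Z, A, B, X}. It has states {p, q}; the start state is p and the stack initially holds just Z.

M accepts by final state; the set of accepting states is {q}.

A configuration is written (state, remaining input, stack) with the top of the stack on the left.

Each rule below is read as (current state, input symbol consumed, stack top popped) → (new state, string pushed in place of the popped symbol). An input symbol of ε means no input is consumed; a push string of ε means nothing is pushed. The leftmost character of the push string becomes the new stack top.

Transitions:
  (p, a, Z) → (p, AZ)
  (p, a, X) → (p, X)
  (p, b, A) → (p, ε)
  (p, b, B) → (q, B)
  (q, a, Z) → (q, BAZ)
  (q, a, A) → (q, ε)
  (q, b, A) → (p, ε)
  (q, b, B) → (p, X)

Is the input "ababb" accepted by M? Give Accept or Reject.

(p, ababb, Z)
  read a, top Z: go to p, push AZ → (p, babb, AZ)
  read b, top A: go to p, push ε → (p, abb, Z)
  read a, top Z: go to p, push AZ → (p, bb, AZ)
  read b, top A: go to p, push ε → (p, b, Z)
No transition applies at (p, b, Z); input not fully consumed.

Reject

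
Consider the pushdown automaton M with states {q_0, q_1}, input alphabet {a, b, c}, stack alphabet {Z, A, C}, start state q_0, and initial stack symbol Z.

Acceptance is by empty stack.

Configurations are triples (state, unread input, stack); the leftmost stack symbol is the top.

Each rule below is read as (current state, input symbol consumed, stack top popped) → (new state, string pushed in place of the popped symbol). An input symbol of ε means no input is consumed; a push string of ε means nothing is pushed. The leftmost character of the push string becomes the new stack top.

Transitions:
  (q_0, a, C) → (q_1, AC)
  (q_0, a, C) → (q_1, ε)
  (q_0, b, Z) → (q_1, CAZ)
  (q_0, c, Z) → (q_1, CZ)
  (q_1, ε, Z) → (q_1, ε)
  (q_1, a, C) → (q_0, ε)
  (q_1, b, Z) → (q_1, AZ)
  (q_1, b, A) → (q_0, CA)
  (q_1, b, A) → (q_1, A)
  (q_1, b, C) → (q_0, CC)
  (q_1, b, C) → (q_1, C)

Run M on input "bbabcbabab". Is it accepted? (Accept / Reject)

No computation consumes all input and empties the stack.

Reject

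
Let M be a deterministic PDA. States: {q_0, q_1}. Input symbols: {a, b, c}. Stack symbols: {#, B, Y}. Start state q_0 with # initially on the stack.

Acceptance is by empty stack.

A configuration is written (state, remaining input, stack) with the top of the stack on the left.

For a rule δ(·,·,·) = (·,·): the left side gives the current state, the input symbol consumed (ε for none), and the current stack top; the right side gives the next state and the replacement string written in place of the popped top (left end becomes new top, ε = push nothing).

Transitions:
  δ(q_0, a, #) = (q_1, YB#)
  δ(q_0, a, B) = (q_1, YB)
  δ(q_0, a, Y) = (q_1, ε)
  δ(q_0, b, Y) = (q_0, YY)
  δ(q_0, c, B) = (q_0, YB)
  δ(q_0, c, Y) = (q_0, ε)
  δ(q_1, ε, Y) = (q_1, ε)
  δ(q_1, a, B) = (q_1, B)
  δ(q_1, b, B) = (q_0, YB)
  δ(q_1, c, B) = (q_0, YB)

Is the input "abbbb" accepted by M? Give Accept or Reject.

(q_0, abbbb, #)
  read a, top #: go to q_1, push YB# → (q_1, bbbb, YB#)
  ε-move, top Y: go to q_1, push ε → (q_1, bbbb, B#)
  read b, top B: go to q_0, push YB → (q_0, bbb, YB#)
  read b, top Y: go to q_0, push YY → (q_0, bb, YYB#)
  read b, top Y: go to q_0, push YY → (q_0, b, YYYB#)
  read b, top Y: go to q_0, push YY → (q_0, ε, YYYYB#)
All input consumed; stack is YYYYB#, not empty, and no further ε-move applies.

Reject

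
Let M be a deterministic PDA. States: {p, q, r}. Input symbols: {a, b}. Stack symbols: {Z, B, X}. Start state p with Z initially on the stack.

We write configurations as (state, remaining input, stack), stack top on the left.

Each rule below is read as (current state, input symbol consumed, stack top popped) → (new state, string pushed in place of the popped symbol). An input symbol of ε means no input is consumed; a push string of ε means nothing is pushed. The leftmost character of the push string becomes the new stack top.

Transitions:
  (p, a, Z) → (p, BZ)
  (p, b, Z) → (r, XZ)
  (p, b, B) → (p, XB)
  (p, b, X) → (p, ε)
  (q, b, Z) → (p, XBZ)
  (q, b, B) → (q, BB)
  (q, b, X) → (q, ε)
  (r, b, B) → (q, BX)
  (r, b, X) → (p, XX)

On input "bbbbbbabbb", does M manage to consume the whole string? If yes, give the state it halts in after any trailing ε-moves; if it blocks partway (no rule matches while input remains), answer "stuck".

(p, bbbbbbabbb, Z) ⊢ (r, bbbbbabbb, XZ) ⊢ (p, bbbbabbb, XXZ) ⊢ (p, bbbabbb, XZ) ⊢ (p, bbabbb, Z) ⊢ (r, babbb, XZ) ⊢ (p, abbb, XXZ)
No transition for (p, a, top X); M blocks with input abbb remaining.

stuck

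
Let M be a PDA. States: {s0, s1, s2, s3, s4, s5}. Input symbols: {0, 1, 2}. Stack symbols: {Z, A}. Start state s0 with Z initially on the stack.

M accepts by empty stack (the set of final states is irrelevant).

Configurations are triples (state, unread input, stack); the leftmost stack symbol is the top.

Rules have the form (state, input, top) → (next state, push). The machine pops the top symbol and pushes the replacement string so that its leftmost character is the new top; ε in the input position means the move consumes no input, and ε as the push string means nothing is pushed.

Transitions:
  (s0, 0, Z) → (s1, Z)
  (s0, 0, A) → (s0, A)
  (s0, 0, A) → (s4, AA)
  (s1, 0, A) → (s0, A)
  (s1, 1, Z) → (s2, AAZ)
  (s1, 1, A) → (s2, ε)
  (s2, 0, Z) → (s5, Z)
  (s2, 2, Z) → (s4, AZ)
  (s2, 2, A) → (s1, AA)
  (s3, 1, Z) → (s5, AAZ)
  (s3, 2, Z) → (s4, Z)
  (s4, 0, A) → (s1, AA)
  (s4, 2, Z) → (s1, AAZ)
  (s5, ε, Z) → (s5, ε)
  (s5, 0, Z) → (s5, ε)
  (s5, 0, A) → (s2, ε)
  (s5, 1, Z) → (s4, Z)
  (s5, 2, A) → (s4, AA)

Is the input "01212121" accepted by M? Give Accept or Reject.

No computation consumes all input and empties the stack.

Reject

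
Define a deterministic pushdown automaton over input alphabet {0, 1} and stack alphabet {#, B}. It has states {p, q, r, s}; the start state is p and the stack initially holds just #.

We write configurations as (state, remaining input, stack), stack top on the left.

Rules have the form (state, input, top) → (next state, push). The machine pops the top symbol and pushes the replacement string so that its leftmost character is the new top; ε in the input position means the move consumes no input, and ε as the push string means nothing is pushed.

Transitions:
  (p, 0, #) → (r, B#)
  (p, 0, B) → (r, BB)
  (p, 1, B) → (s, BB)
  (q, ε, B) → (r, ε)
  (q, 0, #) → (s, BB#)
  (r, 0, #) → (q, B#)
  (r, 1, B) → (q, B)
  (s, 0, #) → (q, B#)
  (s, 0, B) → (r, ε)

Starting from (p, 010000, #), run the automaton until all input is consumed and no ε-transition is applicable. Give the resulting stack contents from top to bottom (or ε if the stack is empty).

(p, 010000, #) ⊢ (r, 10000, B#) ⊢ (q, 0000, B#) ⊢ (r, 0000, #) ⊢ (q, 000, B#) ⊢ (r, 000, #) ⊢ (q, 00, B#) ⊢ (r, 00, #) ⊢ (q, 0, B#) ⊢ (r, 0, #) ⊢ (q, ε, B#) ⊢ (r, ε, #)
All input consumed in state r with stack #.

#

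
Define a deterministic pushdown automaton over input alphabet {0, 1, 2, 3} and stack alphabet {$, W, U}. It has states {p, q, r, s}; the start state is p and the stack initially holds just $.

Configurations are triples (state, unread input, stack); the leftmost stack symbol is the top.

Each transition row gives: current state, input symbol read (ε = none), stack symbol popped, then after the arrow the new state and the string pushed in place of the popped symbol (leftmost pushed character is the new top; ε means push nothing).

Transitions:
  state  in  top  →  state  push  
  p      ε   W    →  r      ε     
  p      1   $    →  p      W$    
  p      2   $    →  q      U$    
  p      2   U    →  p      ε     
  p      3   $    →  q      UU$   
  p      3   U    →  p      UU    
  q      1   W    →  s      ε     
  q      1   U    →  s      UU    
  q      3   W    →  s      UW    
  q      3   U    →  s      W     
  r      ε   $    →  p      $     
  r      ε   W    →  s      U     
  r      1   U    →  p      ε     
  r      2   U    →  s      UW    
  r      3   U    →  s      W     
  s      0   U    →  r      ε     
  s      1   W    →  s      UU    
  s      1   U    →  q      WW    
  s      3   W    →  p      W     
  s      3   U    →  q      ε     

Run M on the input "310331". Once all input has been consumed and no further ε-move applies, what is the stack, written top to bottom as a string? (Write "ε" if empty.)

$

(p, 310331, $) ⊢ (q, 10331, UU$) ⊢ (s, 0331, UUU$) ⊢ (r, 331, UU$) ⊢ (s, 31, WU$) ⊢ (p, 1, WU$) ⊢ (r, 1, U$) ⊢ (p, ε, $)
All input consumed in state p with stack $.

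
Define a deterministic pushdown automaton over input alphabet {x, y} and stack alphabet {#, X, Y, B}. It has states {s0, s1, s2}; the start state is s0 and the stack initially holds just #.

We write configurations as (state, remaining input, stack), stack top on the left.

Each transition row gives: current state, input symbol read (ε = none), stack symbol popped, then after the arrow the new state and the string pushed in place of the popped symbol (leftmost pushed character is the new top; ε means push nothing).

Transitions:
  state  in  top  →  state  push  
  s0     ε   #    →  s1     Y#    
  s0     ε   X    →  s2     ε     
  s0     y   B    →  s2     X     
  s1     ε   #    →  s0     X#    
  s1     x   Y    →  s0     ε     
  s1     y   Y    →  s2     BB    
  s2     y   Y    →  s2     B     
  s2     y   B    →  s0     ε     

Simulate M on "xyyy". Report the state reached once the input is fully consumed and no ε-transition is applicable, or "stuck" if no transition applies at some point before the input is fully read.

s2

(s0, xyyy, #)
  ε-move, top #: go to s1, push Y# → (s1, xyyy, Y#)
  read x, top Y: go to s0, push ε → (s0, yyy, #)
  ε-move, top #: go to s1, push Y# → (s1, yyy, Y#)
  read y, top Y: go to s2, push BB → (s2, yy, BB#)
  read y, top B: go to s0, push ε → (s0, y, B#)
  read y, top B: go to s2, push X → (s2, ε, X#)
All input consumed; M is in state s2.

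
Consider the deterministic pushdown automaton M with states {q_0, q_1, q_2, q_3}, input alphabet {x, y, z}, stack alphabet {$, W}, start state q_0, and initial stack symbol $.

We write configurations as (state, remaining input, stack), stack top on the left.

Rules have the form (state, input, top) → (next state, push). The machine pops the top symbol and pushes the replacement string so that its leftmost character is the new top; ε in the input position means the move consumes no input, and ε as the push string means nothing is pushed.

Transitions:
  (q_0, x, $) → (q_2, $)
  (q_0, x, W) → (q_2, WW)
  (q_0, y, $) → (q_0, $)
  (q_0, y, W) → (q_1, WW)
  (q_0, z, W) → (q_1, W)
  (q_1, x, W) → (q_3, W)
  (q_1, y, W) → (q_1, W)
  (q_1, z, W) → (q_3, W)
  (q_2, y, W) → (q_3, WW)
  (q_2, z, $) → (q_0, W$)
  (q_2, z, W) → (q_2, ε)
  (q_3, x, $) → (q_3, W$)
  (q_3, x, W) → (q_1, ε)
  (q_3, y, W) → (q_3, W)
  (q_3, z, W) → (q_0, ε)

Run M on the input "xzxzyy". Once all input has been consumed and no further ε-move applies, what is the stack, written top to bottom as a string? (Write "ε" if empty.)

(q_0, xzxzyy, $)
  read x, top $: go to q_2, push $ → (q_2, zxzyy, $)
  read z, top $: go to q_0, push W$ → (q_0, xzyy, W$)
  read x, top W: go to q_2, push WW → (q_2, zyy, WW$)
  read z, top W: go to q_2, push ε → (q_2, yy, W$)
  read y, top W: go to q_3, push WW → (q_3, y, WW$)
  read y, top W: go to q_3, push W → (q_3, ε, WW$)
All input consumed in state q_3 with stack WW$.

WW$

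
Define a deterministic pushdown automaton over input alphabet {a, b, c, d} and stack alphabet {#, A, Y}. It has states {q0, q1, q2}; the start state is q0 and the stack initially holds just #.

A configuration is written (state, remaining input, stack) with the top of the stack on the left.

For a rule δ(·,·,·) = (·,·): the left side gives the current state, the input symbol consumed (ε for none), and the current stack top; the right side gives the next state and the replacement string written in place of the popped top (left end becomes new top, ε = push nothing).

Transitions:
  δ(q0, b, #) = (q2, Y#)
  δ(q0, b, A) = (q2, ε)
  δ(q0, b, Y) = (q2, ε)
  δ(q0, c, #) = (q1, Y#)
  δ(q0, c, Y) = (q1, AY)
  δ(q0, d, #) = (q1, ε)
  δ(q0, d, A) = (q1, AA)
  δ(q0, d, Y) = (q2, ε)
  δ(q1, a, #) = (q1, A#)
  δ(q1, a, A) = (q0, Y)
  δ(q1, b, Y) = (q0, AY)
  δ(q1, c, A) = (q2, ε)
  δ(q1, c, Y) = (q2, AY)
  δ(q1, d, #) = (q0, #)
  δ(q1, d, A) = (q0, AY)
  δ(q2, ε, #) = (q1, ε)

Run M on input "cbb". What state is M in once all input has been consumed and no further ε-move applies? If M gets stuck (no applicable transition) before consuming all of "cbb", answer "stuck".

(q0, cbb, #)
  read c, top #: go to q1, push Y# → (q1, bb, Y#)
  read b, top Y: go to q0, push AY → (q0, b, AY#)
  read b, top A: go to q2, push ε → (q2, ε, Y#)
All input consumed; M is in state q2.

q2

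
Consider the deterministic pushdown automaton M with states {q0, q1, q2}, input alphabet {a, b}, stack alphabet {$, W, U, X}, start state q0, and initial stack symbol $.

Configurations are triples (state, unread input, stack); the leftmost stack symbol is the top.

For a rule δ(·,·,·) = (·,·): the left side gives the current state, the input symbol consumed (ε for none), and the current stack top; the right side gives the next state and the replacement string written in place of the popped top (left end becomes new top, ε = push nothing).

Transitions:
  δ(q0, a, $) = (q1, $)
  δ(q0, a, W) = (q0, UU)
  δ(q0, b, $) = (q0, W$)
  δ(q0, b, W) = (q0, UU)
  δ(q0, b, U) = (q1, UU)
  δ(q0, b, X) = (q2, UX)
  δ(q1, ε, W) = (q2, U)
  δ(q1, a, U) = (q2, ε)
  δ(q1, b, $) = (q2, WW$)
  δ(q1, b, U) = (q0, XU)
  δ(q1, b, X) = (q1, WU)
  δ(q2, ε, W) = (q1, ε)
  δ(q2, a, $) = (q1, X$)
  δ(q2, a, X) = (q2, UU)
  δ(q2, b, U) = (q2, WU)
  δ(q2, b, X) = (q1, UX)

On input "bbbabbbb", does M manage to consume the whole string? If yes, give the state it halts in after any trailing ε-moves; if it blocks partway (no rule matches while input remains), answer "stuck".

q1

(q0, bbbabbbb, $)
  read b, top $: go to q0, push W$ → (q0, bbabbbb, W$)
  read b, top W: go to q0, push UU → (q0, babbbb, UU$)
  read b, top U: go to q1, push UU → (q1, abbbb, UUU$)
  read a, top U: go to q2, push ε → (q2, bbbb, UU$)
  read b, top U: go to q2, push WU → (q2, bbb, WUU$)
  ε-move, top W: go to q1, push ε → (q1, bbb, UU$)
  read b, top U: go to q0, push XU → (q0, bb, XUU$)
  read b, top X: go to q2, push UX → (q2, b, UXUU$)
  read b, top U: go to q2, push WU → (q2, ε, WUXUU$)
  ε-move, top W: go to q1, push ε → (q1, ε, UXUU$)
All input consumed; M is in state q1.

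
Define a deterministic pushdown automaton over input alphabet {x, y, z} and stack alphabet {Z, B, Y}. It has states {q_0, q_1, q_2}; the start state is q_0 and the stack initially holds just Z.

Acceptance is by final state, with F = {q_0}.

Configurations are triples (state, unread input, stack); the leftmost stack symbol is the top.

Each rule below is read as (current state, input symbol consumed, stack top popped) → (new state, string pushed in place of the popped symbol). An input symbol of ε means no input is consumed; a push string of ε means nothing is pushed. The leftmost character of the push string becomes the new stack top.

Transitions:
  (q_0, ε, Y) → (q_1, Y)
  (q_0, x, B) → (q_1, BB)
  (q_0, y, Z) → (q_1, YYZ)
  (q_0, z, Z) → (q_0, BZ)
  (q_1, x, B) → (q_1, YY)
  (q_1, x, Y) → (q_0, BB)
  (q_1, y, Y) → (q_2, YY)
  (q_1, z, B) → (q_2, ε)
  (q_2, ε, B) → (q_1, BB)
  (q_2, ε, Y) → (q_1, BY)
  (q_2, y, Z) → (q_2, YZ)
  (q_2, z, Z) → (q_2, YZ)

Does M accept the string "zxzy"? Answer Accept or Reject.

Reject

(q_0, zxzy, Z)
  read z, top Z: go to q_0, push BZ → (q_0, xzy, BZ)
  read x, top B: go to q_1, push BB → (q_1, zy, BBZ)
  read z, top B: go to q_2, push ε → (q_2, y, BZ)
  ε-move, top B: go to q_1, push BB → (q_1, y, BBZ)
No transition applies at (q_1, y, BBZ); input not fully consumed.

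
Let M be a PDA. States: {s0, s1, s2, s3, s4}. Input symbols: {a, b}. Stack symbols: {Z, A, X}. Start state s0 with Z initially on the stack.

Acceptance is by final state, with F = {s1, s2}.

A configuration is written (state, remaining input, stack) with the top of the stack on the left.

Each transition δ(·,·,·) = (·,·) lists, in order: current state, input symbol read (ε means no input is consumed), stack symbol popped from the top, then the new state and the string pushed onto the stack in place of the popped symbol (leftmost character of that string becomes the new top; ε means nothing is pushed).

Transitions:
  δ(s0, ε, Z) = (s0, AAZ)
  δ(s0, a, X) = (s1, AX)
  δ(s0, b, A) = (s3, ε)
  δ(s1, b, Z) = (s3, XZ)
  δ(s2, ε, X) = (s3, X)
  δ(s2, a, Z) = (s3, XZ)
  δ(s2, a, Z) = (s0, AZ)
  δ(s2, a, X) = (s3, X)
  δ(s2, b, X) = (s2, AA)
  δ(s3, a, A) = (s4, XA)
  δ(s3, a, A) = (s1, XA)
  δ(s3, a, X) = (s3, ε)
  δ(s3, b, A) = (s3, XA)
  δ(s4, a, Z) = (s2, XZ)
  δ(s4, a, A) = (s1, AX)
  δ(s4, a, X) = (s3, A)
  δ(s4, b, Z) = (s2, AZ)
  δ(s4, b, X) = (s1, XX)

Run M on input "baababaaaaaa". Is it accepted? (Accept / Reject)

Accept

One accepting computation: (s0, baababaaaaaa, Z) ⊢ (s0, baababaaaaaa, AAZ) ⊢ (s3, aababaaaaaa, AZ) ⊢ (s4, ababaaaaaa, XAZ) ⊢ (s3, babaaaaaa, AAZ) ⊢ (s3, abaaaaaa, XAAZ) ⊢ (s3, baaaaaa, AAZ) ⊢ (s3, aaaaaa, XAAZ) ⊢ (s3, aaaaa, AAZ) ⊢ (s4, aaaa, XAAZ) ⊢ (s3, aaa, AAAZ) ⊢ (s4, aa, XAAAZ) ⊢ (s3, a, AAAAZ) ⊢ (s1, ε, XAAAAZ)
All input consumed and state s1 ∈ F.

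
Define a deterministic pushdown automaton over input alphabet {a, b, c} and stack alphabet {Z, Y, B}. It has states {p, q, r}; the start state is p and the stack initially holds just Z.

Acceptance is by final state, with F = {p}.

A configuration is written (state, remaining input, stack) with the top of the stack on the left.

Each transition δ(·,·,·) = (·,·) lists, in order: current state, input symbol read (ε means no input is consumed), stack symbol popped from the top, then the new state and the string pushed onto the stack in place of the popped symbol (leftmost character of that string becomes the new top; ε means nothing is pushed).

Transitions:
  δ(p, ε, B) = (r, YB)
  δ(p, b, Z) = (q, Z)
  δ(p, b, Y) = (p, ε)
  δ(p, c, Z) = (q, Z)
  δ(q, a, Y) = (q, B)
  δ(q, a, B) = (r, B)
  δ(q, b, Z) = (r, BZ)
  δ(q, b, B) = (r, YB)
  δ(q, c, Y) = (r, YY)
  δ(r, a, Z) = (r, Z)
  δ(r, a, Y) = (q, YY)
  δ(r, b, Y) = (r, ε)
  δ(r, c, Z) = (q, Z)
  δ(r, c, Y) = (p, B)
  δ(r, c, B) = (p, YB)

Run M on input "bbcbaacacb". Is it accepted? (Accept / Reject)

Reject

(p, bbcbaacacb, Z)
  read b, top Z: go to q, push Z → (q, bcbaacacb, Z)
  read b, top Z: go to r, push BZ → (r, cbaacacb, BZ)
  read c, top B: go to p, push YB → (p, baacacb, YBZ)
  read b, top Y: go to p, push ε → (p, aacacb, BZ)
  ε-move, top B: go to r, push YB → (r, aacacb, YBZ)
  read a, top Y: go to q, push YY → (q, acacb, YYBZ)
  read a, top Y: go to q, push B → (q, cacb, BYBZ)
No transition applies at (q, cacb, BYBZ); input not fully consumed.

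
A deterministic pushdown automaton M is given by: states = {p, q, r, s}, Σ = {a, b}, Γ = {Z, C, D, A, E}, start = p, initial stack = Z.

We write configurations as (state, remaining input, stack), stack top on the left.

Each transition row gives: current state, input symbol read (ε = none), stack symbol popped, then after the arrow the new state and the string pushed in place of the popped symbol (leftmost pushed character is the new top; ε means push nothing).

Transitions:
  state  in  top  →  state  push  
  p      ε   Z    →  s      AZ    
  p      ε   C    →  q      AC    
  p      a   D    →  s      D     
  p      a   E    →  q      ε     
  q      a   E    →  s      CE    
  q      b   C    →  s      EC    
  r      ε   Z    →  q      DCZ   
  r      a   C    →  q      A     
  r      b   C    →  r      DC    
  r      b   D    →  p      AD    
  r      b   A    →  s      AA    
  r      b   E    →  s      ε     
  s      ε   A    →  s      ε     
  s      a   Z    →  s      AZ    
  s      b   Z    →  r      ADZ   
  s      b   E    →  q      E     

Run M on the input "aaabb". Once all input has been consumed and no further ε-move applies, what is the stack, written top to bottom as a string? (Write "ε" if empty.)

DZ

(p, aaabb, Z)
  ε-move, top Z: go to s, push AZ → (s, aaabb, AZ)
  ε-move, top A: go to s, push ε → (s, aaabb, Z)
  read a, top Z: go to s, push AZ → (s, aabb, AZ)
  ε-move, top A: go to s, push ε → (s, aabb, Z)
  read a, top Z: go to s, push AZ → (s, abb, AZ)
  ε-move, top A: go to s, push ε → (s, abb, Z)
  read a, top Z: go to s, push AZ → (s, bb, AZ)
  ε-move, top A: go to s, push ε → (s, bb, Z)
  read b, top Z: go to r, push ADZ → (r, b, ADZ)
  read b, top A: go to s, push AA → (s, ε, AADZ)
  ε-move, top A: go to s, push ε → (s, ε, ADZ)
  ε-move, top A: go to s, push ε → (s, ε, DZ)
All input consumed in state s with stack DZ.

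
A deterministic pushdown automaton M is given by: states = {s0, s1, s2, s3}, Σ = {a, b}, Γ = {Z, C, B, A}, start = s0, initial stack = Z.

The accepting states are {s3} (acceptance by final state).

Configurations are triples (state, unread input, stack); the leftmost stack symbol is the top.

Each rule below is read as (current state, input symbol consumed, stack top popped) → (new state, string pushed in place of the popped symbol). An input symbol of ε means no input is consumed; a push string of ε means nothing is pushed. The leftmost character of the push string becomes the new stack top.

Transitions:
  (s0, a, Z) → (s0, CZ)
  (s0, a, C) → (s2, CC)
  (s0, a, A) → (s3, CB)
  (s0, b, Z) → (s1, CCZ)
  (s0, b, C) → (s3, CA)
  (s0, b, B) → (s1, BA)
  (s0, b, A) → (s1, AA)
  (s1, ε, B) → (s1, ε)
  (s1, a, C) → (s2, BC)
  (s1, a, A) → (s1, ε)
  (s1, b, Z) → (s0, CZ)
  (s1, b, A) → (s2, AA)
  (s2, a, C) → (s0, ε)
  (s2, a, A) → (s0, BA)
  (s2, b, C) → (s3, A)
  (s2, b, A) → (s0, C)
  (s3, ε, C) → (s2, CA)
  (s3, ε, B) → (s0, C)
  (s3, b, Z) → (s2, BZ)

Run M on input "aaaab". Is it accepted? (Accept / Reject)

(s0, aaaab, Z) ⊢ (s0, aaab, CZ) ⊢ (s2, aab, CCZ) ⊢ (s0, ab, CZ) ⊢ (s2, b, CCZ) ⊢ (s3, ε, ACZ)
All input consumed; state s3 ∈ F.

Accept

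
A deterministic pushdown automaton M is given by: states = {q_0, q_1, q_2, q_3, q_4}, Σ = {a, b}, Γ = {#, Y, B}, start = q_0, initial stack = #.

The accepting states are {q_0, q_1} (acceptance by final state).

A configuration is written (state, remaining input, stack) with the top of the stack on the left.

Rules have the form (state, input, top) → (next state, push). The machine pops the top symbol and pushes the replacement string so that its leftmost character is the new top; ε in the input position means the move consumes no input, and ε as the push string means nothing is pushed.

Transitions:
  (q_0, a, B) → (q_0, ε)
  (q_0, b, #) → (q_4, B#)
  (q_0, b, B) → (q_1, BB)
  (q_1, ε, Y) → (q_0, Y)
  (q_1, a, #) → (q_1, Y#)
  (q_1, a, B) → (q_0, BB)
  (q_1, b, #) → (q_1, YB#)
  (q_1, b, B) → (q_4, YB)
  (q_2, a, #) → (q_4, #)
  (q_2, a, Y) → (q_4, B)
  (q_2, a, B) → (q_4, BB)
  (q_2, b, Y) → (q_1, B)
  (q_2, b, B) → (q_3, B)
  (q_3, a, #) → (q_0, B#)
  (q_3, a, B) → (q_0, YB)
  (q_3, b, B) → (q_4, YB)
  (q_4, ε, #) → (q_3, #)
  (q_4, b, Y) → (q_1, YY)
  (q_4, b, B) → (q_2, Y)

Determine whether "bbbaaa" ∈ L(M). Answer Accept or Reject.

Accept

(q_0, bbbaaa, #)
  read b, top #: go to q_4, push B# → (q_4, bbaaa, B#)
  read b, top B: go to q_2, push Y → (q_2, baaa, Y#)
  read b, top Y: go to q_1, push B → (q_1, aaa, B#)
  read a, top B: go to q_0, push BB → (q_0, aa, BB#)
  read a, top B: go to q_0, push ε → (q_0, a, B#)
  read a, top B: go to q_0, push ε → (q_0, ε, #)
All input consumed; state q_0 ∈ F.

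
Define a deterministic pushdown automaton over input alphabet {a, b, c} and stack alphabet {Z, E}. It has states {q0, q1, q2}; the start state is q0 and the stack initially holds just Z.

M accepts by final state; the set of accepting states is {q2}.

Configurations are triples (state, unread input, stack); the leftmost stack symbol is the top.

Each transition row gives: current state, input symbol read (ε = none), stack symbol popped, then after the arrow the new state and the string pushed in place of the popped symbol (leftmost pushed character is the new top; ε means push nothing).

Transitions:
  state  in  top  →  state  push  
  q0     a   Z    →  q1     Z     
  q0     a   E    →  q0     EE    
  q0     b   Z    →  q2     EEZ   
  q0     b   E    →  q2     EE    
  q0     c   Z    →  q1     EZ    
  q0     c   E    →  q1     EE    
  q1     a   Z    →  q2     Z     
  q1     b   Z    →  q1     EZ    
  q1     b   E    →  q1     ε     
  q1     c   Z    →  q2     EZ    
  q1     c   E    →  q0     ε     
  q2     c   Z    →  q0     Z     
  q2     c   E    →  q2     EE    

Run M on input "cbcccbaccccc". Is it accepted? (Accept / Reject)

(q0, cbcccbaccccc, Z)
  read c, top Z: go to q1, push EZ → (q1, bcccbaccccc, EZ)
  read b, top E: go to q1, push ε → (q1, cccbaccccc, Z)
  read c, top Z: go to q2, push EZ → (q2, ccbaccccc, EZ)
  read c, top E: go to q2, push EE → (q2, cbaccccc, EEZ)
  read c, top E: go to q2, push EE → (q2, baccccc, EEEZ)
No transition applies at (q2, baccccc, EEEZ); input not fully consumed.

Reject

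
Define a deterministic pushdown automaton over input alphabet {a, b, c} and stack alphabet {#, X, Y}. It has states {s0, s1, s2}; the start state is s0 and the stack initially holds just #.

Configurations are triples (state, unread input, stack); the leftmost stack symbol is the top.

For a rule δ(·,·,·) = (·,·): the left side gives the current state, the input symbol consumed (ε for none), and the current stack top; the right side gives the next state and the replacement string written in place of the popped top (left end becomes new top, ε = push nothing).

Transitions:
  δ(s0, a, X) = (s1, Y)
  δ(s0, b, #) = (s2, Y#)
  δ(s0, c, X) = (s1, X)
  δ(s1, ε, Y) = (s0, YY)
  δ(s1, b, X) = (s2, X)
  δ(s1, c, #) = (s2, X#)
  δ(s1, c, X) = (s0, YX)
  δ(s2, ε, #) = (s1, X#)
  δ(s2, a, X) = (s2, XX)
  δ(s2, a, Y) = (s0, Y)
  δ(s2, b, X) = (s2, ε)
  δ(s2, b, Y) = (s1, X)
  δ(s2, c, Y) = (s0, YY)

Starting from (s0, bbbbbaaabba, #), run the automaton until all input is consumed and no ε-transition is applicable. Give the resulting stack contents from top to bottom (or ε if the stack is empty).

(s0, bbbbbaaabba, #)
  read b, top #: go to s2, push Y# → (s2, bbbbaaabba, Y#)
  read b, top Y: go to s1, push X → (s1, bbbaaabba, X#)
  read b, top X: go to s2, push X → (s2, bbaaabba, X#)
  read b, top X: go to s2, push ε → (s2, baaabba, #)
  ε-move, top #: go to s1, push X# → (s1, baaabba, X#)
  read b, top X: go to s2, push X → (s2, aaabba, X#)
  read a, top X: go to s2, push XX → (s2, aabba, XX#)
  read a, top X: go to s2, push XX → (s2, abba, XXX#)
  read a, top X: go to s2, push XX → (s2, bba, XXXX#)
  read b, top X: go to s2, push ε → (s2, ba, XXX#)
  read b, top X: go to s2, push ε → (s2, a, XX#)
  read a, top X: go to s2, push XX → (s2, ε, XXX#)
All input consumed in state s2 with stack XXX#.

XXX#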